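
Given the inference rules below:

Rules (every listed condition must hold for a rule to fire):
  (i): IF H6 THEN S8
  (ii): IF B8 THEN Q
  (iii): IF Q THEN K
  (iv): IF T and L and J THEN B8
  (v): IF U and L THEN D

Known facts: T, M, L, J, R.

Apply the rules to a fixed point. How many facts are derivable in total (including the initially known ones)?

8

Round 1 — (iv), derive B8.
Round 2 — (ii), derive Q.
Round 3 — (iii), derive K.
Closure: {B8, J, K, L, M, Q, R, T} — 8 facts.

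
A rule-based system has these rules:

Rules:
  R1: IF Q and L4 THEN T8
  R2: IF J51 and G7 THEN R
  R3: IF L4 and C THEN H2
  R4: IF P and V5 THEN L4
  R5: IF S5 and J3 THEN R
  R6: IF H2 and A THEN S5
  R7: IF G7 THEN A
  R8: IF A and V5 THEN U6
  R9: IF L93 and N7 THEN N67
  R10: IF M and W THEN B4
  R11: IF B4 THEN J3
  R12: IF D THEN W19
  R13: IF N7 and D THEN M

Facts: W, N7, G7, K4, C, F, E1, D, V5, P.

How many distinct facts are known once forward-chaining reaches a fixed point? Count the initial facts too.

20

Round 1: R4 [IF P and V5 THEN L4]; R7 [IF G7 THEN A]; R12 [IF D THEN W19]; R13 [IF N7 and D THEN M]. Adds L4, A, W19, M.
Round 2: R3 [IF L4 and C THEN H2]; R8 [IF A and V5 THEN U6]; R10 [IF M and W THEN B4]. Adds H2, U6, B4.
Round 3: R6 [IF H2 and A THEN S5]; R11 [IF B4 THEN J3]. Adds S5, J3.
Round 4: R5 [IF S5 and J3 THEN R]. Adds R.
Closure: {A, B4, C, D, E1, F, G7, H2, J3, K4, L4, M, N7, P, R, S5, U6, V5, W, W19} — 20 facts.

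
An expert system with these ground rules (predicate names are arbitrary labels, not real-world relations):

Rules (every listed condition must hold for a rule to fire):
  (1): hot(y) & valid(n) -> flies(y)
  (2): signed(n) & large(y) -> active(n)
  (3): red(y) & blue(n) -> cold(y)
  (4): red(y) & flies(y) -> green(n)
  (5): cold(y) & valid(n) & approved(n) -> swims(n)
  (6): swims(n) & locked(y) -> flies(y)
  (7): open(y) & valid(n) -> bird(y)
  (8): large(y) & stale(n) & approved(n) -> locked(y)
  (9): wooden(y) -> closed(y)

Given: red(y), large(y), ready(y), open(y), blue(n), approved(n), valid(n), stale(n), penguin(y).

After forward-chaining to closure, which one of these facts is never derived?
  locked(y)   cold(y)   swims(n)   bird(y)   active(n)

Round 1 fires (3), (7), (8), giving cold(y), bird(y), locked(y).
Round 2 fires (5), giving swims(n).
Round 3 fires (6), giving flies(y).
Round 4 fires (4), giving green(n).
Derived: locked(y) (round 1), cold(y) (round 1), swims(n) (round 2), bird(y) (round 1). active(n) never appears in any round.

active(n)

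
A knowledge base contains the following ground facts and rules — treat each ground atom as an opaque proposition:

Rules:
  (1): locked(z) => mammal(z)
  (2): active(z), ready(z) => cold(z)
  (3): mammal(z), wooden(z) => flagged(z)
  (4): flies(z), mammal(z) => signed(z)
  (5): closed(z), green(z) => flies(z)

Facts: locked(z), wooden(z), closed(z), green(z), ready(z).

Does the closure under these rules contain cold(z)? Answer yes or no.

Round 1 — (1), (5), derive mammal(z), flies(z).
Round 2 — (3), (4), derive flagged(z), signed(z).
Fixed point reached. cold(z) is concluded only by (2); (2) needs active(z) (never derived).

no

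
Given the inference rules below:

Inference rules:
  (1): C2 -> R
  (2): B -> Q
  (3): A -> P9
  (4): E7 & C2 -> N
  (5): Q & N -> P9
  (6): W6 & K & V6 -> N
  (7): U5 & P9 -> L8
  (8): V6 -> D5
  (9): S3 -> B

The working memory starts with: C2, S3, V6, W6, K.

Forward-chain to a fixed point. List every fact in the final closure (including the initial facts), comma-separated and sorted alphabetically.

Round 1 — (1), (6), (8), (9), derive R, N, D5, B.
Round 2 — (2), derive Q.
Round 3 — (5), derive P9.

B, C2, D5, K, N, P9, Q, R, S3, V6, W6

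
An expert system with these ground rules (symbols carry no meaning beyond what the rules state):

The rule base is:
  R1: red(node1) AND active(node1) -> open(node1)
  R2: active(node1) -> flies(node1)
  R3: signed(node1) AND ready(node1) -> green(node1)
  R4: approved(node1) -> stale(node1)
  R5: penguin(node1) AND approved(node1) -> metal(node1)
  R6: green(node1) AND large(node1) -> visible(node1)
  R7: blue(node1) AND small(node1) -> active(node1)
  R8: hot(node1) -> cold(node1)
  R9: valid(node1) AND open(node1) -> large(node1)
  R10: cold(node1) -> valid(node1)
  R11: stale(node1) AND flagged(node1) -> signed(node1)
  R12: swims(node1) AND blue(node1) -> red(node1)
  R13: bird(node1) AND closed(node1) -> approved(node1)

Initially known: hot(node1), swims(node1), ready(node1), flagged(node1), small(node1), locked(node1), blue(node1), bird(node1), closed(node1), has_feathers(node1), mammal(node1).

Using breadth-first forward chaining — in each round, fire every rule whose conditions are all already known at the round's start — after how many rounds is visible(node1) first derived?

5

Round 1 fires R7, R8, R12, R13, giving active(node1), cold(node1), red(node1), approved(node1).
Round 2 fires R1, R2, R4, R10, giving open(node1), flies(node1), stale(node1), valid(node1).
Round 3 fires R9, R11, giving large(node1), signed(node1).
Round 4 fires R3, giving green(node1).
Round 5 fires R6, giving visible(node1).
visible(node1) first appears in round 5.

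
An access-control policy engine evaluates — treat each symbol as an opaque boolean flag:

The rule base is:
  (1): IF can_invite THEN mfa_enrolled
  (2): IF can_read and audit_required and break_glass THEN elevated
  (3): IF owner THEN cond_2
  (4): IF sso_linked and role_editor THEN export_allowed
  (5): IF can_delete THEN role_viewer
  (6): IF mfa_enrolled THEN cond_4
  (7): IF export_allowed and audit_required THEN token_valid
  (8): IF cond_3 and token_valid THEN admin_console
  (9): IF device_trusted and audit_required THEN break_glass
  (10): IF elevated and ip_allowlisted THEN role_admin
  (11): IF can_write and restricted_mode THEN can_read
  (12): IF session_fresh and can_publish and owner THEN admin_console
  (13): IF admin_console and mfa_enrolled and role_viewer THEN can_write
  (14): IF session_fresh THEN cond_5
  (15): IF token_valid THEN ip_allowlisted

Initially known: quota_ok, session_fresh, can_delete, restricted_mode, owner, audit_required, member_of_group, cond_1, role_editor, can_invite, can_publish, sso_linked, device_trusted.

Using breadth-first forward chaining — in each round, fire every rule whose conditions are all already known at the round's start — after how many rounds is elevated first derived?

Round 1: (1) [IF can_invite THEN mfa_enrolled]; (3) [IF owner THEN cond_2]; (4) [IF sso_linked and role_editor THEN export_allowed]; (5) [IF can_delete THEN role_viewer]; (9) [IF device_trusted and audit_required THEN break_glass]; (12) [IF session_fresh and can_publish and owner THEN admin_console]; (14) [IF session_fresh THEN cond_5]. New: mfa_enrolled, cond_2, export_allowed, role_viewer, break_glass, admin_console, cond_5.
Round 2: (6) [IF mfa_enrolled THEN cond_4]; (7) [IF export_allowed and audit_required THEN token_valid]; (13) [IF admin_console and mfa_enrolled and role_viewer THEN can_write]. New: cond_4, token_valid, can_write.
Round 3: (11) [IF can_write and restricted_mode THEN can_read]; (15) [IF token_valid THEN ip_allowlisted]. New: can_read, ip_allowlisted.
Round 4: (2) [IF can_read and audit_required and break_glass THEN elevated]. New: elevated.
elevated first appears in round 4.

4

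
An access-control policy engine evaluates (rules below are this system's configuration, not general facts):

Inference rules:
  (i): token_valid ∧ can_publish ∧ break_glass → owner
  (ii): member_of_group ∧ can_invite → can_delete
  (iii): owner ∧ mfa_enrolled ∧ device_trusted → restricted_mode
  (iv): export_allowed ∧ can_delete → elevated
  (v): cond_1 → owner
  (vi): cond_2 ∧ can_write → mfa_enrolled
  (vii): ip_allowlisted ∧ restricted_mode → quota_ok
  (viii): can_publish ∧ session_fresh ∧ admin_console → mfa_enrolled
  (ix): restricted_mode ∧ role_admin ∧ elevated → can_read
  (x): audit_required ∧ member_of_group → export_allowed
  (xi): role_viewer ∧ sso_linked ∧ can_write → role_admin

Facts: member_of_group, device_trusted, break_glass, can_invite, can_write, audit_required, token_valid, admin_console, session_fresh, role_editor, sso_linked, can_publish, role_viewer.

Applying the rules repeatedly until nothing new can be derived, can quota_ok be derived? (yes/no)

no

Round 1 — (i), (ii), (viii), (x), (xi), derive owner, can_delete, mfa_enrolled, export_allowed, role_admin.
Round 2 — (iii), (iv), derive restricted_mode, elevated.
Round 3 — (ix), derive can_read.
Fixed point reached. quota_ok is concluded only by (vii); (vii) needs ip_allowlisted (never derived).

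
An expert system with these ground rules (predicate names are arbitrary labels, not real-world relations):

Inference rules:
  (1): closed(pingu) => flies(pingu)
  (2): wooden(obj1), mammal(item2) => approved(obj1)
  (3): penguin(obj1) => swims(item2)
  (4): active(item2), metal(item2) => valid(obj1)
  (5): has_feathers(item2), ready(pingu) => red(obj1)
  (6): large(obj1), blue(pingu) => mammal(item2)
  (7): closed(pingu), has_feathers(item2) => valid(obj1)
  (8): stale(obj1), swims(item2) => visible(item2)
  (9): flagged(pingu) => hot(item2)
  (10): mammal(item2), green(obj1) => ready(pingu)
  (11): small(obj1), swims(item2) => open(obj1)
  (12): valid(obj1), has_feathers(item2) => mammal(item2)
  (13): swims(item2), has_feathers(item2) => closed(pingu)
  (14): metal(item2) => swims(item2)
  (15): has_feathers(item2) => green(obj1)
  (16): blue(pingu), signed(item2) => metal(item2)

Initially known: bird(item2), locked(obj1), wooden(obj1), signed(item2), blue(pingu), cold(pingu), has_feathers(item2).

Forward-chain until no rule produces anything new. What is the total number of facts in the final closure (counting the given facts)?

Round 1 — (15), (16), derive green(obj1), metal(item2).
Round 2 — (14), derive swims(item2).
Round 3 — (13), derive closed(pingu).
Round 4 — (1), (7), derive flies(pingu), valid(obj1).
Round 5 — (12), derive mammal(item2).
Round 6 — (2), (10), derive approved(obj1), ready(pingu).
Round 7 — (5), derive red(obj1).
Closure: {approved(obj1), bird(item2), blue(pingu), closed(pingu), cold(pingu), flies(pingu), green(obj1), has_feathers(item2), locked(obj1), mammal(item2), metal(item2), ready(pingu), red(obj1), signed(item2), swims(item2), valid(obj1), wooden(obj1)} — 17 facts.

17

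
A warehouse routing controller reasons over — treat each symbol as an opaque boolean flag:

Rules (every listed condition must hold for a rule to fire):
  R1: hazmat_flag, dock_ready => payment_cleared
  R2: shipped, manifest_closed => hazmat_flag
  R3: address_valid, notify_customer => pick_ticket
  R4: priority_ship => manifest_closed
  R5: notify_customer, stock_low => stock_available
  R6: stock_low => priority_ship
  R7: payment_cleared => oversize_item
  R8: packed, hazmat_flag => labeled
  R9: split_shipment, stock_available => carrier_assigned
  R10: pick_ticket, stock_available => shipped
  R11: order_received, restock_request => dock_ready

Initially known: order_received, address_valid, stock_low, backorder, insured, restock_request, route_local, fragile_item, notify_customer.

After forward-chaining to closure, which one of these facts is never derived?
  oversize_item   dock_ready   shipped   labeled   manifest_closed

labeled

Round 1: R3 [address_valid, notify_customer => pick_ticket]; R5 [notify_customer, stock_low => stock_available]; R6 [stock_low => priority_ship]; R11 [order_received, restock_request => dock_ready]. Adds pick_ticket, stock_available, priority_ship, dock_ready.
Round 2: R4 [priority_ship => manifest_closed]; R10 [pick_ticket, stock_available => shipped]. Adds manifest_closed, shipped.
Round 3: R2 [shipped, manifest_closed => hazmat_flag]. Adds hazmat_flag.
Round 4: R1 [hazmat_flag, dock_ready => payment_cleared]. Adds payment_cleared.
Round 5: R7 [payment_cleared => oversize_item]. Adds oversize_item.
Derived: oversize_item (round 5), dock_ready (round 1), shipped (round 2), manifest_closed (round 2). labeled never appears in any round.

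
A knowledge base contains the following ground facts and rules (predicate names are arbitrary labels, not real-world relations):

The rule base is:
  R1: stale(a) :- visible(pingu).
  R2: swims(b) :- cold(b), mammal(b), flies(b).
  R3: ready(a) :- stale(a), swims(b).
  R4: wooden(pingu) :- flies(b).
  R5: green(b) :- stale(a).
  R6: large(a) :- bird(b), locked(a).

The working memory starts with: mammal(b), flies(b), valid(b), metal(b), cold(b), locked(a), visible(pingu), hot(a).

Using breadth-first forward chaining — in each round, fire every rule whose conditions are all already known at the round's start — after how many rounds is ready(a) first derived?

Round 1: R1 [stale(a) :- visible(pingu).]; R2 [swims(b) :- cold(b), mammal(b), flies(b).]; R4 [wooden(pingu) :- flies(b).]. Adds stale(a), swims(b), wooden(pingu).
Round 2: R3 [ready(a) :- stale(a), swims(b).]; R5 [green(b) :- stale(a).]. Adds ready(a), green(b).
ready(a) first appears in round 2.

2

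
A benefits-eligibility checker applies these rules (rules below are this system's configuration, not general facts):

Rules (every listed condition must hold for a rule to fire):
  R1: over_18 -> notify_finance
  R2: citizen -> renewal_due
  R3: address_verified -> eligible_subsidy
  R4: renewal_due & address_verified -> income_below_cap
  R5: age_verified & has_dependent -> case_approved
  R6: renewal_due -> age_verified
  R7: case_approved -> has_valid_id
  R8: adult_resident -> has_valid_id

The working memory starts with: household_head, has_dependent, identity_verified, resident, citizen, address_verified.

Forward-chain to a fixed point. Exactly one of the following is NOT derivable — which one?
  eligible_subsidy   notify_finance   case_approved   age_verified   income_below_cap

notify_finance

[1] R2 [citizen -> renewal_due]; R3 [address_verified -> eligible_subsidy]. ⇒ new: renewal_due, eligible_subsidy.
[2] R4 [renewal_due & address_verified -> income_below_cap]; R6 [renewal_due -> age_verified]. ⇒ new: income_below_cap, age_verified.
[3] R5 [age_verified & has_dependent -> case_approved]. ⇒ new: case_approved.
[4] R7 [case_approved -> has_valid_id]. ⇒ new: has_valid_id.
Derived: income_below_cap (round 2), age_verified (round 2), eligible_subsidy (round 1), case_approved (round 3). notify_finance never appears in any round.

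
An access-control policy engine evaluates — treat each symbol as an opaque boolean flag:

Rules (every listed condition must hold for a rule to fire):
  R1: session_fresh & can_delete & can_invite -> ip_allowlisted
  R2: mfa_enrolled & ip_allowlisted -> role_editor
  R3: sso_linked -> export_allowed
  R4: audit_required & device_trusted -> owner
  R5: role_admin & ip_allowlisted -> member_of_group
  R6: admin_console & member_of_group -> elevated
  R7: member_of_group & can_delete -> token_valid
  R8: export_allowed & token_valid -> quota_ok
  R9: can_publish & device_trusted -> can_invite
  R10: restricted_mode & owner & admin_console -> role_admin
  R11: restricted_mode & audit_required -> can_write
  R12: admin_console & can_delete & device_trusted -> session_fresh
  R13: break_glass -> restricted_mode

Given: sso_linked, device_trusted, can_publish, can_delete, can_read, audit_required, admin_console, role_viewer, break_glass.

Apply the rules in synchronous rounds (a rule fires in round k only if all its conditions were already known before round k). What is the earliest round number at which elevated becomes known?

Round 1 — R3, R4, R9, R12, R13, derive export_allowed, owner, can_invite, session_fresh, restricted_mode.
Round 2 — R1, R10, R11, derive ip_allowlisted, role_admin, can_write.
Round 3 — R5, derive member_of_group.
Round 4 — R6, R7, derive elevated, token_valid.
elevated first appears in round 4.

4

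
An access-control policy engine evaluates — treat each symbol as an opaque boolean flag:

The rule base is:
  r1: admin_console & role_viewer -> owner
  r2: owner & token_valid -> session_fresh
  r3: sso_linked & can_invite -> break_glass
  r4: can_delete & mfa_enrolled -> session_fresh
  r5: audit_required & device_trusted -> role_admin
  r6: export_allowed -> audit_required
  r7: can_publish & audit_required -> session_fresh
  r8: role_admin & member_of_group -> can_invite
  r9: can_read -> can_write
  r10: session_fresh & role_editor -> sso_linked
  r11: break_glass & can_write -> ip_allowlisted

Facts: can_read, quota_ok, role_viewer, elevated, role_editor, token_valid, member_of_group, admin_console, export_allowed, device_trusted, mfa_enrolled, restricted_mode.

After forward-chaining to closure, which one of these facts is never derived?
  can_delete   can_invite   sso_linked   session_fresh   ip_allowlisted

[1] r1 [admin_console & role_viewer -> owner]; r6 [export_allowed -> audit_required]; r9 [can_read -> can_write]. ⇒ new: owner, audit_required, can_write.
[2] r2 [owner & token_valid -> session_fresh]; r5 [audit_required & device_trusted -> role_admin]. ⇒ new: session_fresh, role_admin.
[3] r8 [role_admin & member_of_group -> can_invite]; r10 [session_fresh & role_editor -> sso_linked]. ⇒ new: can_invite, sso_linked.
[4] r3 [sso_linked & can_invite -> break_glass]. ⇒ new: break_glass.
[5] r11 [break_glass & can_write -> ip_allowlisted]. ⇒ new: ip_allowlisted.
Derived: can_invite (round 3), session_fresh (round 2), sso_linked (round 3), ip_allowlisted (round 5). can_delete never appears in any round.

can_delete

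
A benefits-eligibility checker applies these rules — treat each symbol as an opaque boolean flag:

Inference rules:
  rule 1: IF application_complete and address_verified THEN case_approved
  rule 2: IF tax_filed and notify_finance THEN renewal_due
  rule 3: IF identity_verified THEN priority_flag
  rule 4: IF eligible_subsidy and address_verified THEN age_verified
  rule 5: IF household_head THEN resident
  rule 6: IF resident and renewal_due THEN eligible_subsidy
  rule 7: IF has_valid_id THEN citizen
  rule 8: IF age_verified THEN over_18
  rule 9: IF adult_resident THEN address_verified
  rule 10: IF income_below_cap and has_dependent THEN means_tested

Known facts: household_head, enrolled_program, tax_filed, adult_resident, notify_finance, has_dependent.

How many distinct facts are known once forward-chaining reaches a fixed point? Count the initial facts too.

Round 1 — rule 2, rule 5, rule 9, derive renewal_due, resident, address_verified.
Round 2 — rule 6, derive eligible_subsidy.
Round 3 — rule 4, derive age_verified.
Round 4 — rule 8, derive over_18.
Closure: {address_verified, adult_resident, age_verified, eligible_subsidy, enrolled_program, has_dependent, household_head, notify_finance, over_18, renewal_due, resident, tax_filed} — 12 facts.

12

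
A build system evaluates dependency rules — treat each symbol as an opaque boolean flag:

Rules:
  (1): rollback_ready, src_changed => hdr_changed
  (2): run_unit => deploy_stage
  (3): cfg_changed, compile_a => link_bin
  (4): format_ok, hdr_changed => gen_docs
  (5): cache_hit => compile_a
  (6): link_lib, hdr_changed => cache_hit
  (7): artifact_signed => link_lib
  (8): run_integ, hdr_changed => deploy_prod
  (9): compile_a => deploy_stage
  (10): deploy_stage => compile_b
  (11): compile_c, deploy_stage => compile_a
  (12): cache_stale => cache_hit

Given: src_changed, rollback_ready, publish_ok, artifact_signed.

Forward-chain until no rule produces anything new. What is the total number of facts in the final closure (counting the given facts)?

Round 1: (1) [rollback_ready, src_changed => hdr_changed]; (7) [artifact_signed => link_lib]. New: hdr_changed, link_lib.
Round 2: (6) [link_lib, hdr_changed => cache_hit]. New: cache_hit.
Round 3: (5) [cache_hit => compile_a]. New: compile_a.
Round 4: (9) [compile_a => deploy_stage]. New: deploy_stage.
Round 5: (10) [deploy_stage => compile_b]. New: compile_b.
Closure: {artifact_signed, cache_hit, compile_a, compile_b, deploy_stage, hdr_changed, link_lib, publish_ok, rollback_ready, src_changed} — 10 facts.

10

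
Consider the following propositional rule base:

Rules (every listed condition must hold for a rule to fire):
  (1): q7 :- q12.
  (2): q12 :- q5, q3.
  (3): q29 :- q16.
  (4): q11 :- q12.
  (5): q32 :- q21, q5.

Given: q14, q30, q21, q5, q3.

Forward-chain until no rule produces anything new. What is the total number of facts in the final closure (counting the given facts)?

Round 1: (2) [q12 :- q5, q3.]; (5) [q32 :- q21, q5.]. New: q12, q32.
Round 2: (1) [q7 :- q12.]; (4) [q11 :- q12.]. New: q7, q11.
Closure: {q11, q12, q14, q21, q3, q30, q32, q5, q7} — 9 facts.

9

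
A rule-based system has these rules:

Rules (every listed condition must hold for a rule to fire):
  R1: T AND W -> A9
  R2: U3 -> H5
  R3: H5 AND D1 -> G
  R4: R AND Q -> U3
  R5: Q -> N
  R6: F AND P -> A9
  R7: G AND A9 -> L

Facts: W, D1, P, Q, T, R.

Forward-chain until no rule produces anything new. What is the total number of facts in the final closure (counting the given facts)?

12

[1] R1 [T AND W -> A9]; R4 [R AND Q -> U3]; R5 [Q -> N]. ⇒ new: A9, U3, N.
[2] R2 [U3 -> H5]. ⇒ new: H5.
[3] R3 [H5 AND D1 -> G]. ⇒ new: G.
[4] R7 [G AND A9 -> L]. ⇒ new: L.
Closure: {A9, D1, G, H5, L, N, P, Q, R, T, U3, W} — 12 facts.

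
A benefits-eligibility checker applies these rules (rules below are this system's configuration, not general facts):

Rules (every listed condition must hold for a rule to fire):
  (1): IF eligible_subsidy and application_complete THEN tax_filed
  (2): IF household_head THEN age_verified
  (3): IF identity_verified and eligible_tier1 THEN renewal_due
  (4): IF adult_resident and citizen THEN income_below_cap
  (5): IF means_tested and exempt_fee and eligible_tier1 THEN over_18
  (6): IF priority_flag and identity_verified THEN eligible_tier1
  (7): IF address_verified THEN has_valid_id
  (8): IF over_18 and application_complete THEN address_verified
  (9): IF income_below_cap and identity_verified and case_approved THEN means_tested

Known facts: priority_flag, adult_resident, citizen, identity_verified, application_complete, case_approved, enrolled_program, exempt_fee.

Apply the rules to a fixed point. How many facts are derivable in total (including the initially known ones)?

[1] (4) [IF adult_resident and citizen THEN income_below_cap]; (6) [IF priority_flag and identity_verified THEN eligible_tier1]. ⇒ new: income_below_cap, eligible_tier1.
[2] (3) [IF identity_verified and eligible_tier1 THEN renewal_due]; (9) [IF income_below_cap and identity_verified and case_approved THEN means_tested]. ⇒ new: renewal_due, means_tested.
[3] (5) [IF means_tested and exempt_fee and eligible_tier1 THEN over_18]. ⇒ new: over_18.
[4] (8) [IF over_18 and application_complete THEN address_verified]. ⇒ new: address_verified.
[5] (7) [IF address_verified THEN has_valid_id]. ⇒ new: has_valid_id.
Closure: {address_verified, adult_resident, application_complete, case_approved, citizen, eligible_tier1, enrolled_program, exempt_fee, has_valid_id, identity_verified, income_below_cap, means_tested, over_18, priority_flag, renewal_due} — 15 facts.

15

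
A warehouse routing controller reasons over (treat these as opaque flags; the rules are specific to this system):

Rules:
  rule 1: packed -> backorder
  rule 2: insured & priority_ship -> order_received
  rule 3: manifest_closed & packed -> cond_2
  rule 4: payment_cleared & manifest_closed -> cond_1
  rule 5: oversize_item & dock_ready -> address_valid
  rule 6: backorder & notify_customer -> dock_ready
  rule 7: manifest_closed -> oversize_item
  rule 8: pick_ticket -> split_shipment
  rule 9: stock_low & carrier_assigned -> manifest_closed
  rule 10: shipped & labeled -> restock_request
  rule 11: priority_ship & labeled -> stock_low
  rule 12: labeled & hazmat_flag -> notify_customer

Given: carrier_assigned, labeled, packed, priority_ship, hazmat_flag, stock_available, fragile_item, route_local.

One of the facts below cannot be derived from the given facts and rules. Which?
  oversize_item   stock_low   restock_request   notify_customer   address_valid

restock_request

Round 1: rule 1 [packed -> backorder]; rule 11 [priority_ship & labeled -> stock_low]; rule 12 [labeled & hazmat_flag -> notify_customer]. New: backorder, stock_low, notify_customer.
Round 2: rule 6 [backorder & notify_customer -> dock_ready]; rule 9 [stock_low & carrier_assigned -> manifest_closed]. New: dock_ready, manifest_closed.
Round 3: rule 3 [manifest_closed & packed -> cond_2]; rule 7 [manifest_closed -> oversize_item]. New: cond_2, oversize_item.
Round 4: rule 5 [oversize_item & dock_ready -> address_valid]. New: address_valid.
Derived: address_valid (round 4), stock_low (round 1), notify_customer (round 1), oversize_item (round 3). restock_request never appears in any round.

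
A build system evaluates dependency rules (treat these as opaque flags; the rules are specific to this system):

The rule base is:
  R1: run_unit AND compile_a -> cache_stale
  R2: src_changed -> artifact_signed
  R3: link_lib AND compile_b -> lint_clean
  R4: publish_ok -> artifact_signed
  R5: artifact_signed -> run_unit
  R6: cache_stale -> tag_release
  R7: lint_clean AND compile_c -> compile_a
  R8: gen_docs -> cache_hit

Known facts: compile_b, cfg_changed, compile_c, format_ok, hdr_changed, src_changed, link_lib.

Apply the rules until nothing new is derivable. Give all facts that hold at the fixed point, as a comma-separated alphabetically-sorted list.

artifact_signed, cache_stale, cfg_changed, compile_a, compile_b, compile_c, format_ok, hdr_changed, link_lib, lint_clean, run_unit, src_changed, tag_release

Round 1: R2 [src_changed -> artifact_signed]; R3 [link_lib AND compile_b -> lint_clean]. Adds artifact_signed, lint_clean.
Round 2: R5 [artifact_signed -> run_unit]; R7 [lint_clean AND compile_c -> compile_a]. Adds run_unit, compile_a.
Round 3: R1 [run_unit AND compile_a -> cache_stale]. Adds cache_stale.
Round 4: R6 [cache_stale -> tag_release]. Adds tag_release.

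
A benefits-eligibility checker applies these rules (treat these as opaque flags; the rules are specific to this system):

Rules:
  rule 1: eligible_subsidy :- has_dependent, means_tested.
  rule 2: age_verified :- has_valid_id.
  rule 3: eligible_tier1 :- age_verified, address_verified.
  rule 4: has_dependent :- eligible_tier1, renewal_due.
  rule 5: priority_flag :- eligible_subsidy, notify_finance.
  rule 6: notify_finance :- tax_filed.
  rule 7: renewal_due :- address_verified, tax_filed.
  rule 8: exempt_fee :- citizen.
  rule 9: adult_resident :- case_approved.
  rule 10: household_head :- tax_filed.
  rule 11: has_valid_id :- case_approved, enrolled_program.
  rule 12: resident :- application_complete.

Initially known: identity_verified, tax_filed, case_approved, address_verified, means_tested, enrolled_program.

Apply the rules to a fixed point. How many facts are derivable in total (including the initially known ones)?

16

Round 1: rule 6 [notify_finance :- tax_filed.]; rule 7 [renewal_due :- address_verified, tax_filed.]; rule 9 [adult_resident :- case_approved.]; rule 10 [household_head :- tax_filed.]; rule 11 [has_valid_id :- case_approved, enrolled_program.]. New: notify_finance, renewal_due, adult_resident, household_head, has_valid_id.
Round 2: rule 2 [age_verified :- has_valid_id.]. New: age_verified.
Round 3: rule 3 [eligible_tier1 :- age_verified, address_verified.]. New: eligible_tier1.
Round 4: rule 4 [has_dependent :- eligible_tier1, renewal_due.]. New: has_dependent.
Round 5: rule 1 [eligible_subsidy :- has_dependent, means_tested.]. New: eligible_subsidy.
Round 6: rule 5 [priority_flag :- eligible_subsidy, notify_finance.]. New: priority_flag.
Closure: {address_verified, adult_resident, age_verified, case_approved, eligible_subsidy, eligible_tier1, enrolled_program, has_dependent, has_valid_id, household_head, identity_verified, means_tested, notify_finance, priority_flag, renewal_due, tax_filed} — 16 facts.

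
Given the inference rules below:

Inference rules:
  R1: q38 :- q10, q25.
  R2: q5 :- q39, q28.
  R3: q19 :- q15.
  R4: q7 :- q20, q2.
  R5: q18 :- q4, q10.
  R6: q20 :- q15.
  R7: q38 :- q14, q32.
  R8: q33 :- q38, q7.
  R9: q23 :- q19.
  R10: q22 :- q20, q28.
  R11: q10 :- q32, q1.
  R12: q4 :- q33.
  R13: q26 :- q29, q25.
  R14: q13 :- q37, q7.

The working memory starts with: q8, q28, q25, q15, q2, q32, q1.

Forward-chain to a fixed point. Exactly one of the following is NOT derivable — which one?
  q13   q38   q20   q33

Round 1 fires R3, R6, R11, giving q19, q20, q10.
Round 2 fires R1, R4, R9, R10, giving q38, q7, q23, q22.
Round 3 fires R8, giving q33.
Round 4 fires R12, giving q4.
Round 5 fires R5, giving q18.
Derived: q20 (round 1), q33 (round 3), q38 (round 2). q13 never appears in any round.

q13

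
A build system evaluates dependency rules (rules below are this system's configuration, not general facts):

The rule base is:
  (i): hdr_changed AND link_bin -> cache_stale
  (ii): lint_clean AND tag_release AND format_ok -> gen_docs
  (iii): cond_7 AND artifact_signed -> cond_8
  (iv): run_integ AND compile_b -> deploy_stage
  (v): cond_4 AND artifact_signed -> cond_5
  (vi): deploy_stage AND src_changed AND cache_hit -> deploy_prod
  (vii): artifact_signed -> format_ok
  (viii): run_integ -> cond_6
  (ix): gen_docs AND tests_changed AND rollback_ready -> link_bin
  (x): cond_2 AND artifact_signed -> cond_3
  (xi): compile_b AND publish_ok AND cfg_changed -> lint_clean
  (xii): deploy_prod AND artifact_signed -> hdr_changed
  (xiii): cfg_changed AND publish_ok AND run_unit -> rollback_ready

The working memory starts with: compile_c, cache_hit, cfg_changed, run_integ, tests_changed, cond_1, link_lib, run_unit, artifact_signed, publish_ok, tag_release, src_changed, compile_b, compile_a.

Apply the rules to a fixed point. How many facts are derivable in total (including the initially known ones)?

Round 1 — (iv), (vii), (viii), (xi), (xiii), derive deploy_stage, format_ok, cond_6, lint_clean, rollback_ready.
Round 2 — (ii), (vi), derive gen_docs, deploy_prod.
Round 3 — (ix), (xii), derive link_bin, hdr_changed.
Round 4 — (i), derive cache_stale.
Closure: {artifact_signed, cache_hit, cache_stale, cfg_changed, compile_a, compile_b, compile_c, cond_1, cond_6, deploy_prod, deploy_stage, format_ok, gen_docs, hdr_changed, link_bin, link_lib, lint_clean, publish_ok, rollback_ready, run_integ, run_unit, src_changed, tag_release, tests_changed} — 24 facts.

24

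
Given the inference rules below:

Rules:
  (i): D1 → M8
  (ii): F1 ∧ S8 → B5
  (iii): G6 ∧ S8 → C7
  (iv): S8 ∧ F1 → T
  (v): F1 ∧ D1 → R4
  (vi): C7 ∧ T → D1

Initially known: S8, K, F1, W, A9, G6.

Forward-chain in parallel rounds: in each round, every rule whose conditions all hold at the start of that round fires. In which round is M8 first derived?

Round 1: (ii) [F1 ∧ S8 → B5]; (iii) [G6 ∧ S8 → C7]; (iv) [S8 ∧ F1 → T]. New: B5, C7, T.
Round 2: (vi) [C7 ∧ T → D1]. New: D1.
Round 3: (i) [D1 → M8]; (v) [F1 ∧ D1 → R4]. New: M8, R4.
M8 first appears in round 3.

3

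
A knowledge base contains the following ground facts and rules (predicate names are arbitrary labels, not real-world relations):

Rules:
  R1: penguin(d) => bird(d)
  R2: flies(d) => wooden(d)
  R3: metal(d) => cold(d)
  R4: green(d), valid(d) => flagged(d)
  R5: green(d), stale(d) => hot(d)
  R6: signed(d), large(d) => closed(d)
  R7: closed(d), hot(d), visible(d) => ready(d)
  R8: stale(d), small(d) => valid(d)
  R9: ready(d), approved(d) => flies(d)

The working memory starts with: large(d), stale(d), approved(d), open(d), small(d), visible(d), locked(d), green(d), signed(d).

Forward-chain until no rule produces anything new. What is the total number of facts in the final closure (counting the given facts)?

16

Round 1: R5 [green(d), stale(d) => hot(d)]; R6 [signed(d), large(d) => closed(d)]; R8 [stale(d), small(d) => valid(d)]. New: hot(d), closed(d), valid(d).
Round 2: R4 [green(d), valid(d) => flagged(d)]; R7 [closed(d), hot(d), visible(d) => ready(d)]. New: flagged(d), ready(d).
Round 3: R9 [ready(d), approved(d) => flies(d)]. New: flies(d).
Round 4: R2 [flies(d) => wooden(d)]. New: wooden(d).
Closure: {approved(d), closed(d), flagged(d), flies(d), green(d), hot(d), large(d), locked(d), open(d), ready(d), signed(d), small(d), stale(d), valid(d), visible(d), wooden(d)} — 16 facts.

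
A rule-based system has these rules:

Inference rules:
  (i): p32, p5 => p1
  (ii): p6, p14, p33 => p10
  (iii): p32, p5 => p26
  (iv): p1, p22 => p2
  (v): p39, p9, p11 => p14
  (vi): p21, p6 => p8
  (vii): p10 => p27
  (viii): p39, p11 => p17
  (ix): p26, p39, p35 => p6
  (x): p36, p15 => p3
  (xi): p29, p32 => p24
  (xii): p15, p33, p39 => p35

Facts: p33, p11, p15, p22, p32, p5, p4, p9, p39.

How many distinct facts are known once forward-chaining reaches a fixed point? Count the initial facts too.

18

Round 1 fires (i), (iii), (v), (viii), (xii), giving p1, p26, p14, p17, p35.
Round 2 fires (iv), (ix), giving p2, p6.
Round 3 fires (ii), giving p10.
Round 4 fires (vii), giving p27.
Closure: {p1, p10, p11, p14, p15, p17, p2, p22, p26, p27, p32, p33, p35, p39, p4, p5, p6, p9} — 18 facts.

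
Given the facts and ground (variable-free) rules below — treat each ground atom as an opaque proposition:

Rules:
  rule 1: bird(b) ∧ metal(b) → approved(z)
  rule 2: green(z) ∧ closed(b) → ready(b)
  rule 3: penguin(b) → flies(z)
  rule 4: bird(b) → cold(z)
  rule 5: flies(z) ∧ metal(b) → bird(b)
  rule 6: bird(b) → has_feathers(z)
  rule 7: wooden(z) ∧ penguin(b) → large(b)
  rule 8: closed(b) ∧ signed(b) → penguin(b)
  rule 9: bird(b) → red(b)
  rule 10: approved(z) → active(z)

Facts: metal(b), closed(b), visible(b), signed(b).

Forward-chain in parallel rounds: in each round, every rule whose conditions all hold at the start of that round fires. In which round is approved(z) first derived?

4

Round 1 fires rule 8, giving penguin(b).
Round 2 fires rule 3, giving flies(z).
Round 3 fires rule 5, giving bird(b).
Round 4 fires rule 1, rule 4, rule 6, rule 9, giving approved(z), cold(z), has_feathers(z), red(b).
approved(z) first appears in round 4.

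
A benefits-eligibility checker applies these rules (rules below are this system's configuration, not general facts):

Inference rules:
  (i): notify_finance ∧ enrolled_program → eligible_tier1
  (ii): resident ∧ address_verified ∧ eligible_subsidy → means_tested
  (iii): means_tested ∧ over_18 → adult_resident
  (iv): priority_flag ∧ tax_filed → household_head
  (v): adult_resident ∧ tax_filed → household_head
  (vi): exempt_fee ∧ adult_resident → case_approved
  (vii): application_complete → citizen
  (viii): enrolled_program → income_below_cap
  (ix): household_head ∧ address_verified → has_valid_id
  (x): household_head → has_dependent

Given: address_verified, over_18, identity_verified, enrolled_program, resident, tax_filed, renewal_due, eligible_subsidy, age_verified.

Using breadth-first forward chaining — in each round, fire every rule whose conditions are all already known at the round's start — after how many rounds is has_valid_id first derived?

4

Round 1 fires (ii), (viii), giving means_tested, income_below_cap.
Round 2 fires (iii), giving adult_resident.
Round 3 fires (v), giving household_head.
Round 4 fires (ix), (x), giving has_valid_id, has_dependent.
has_valid_id first appears in round 4.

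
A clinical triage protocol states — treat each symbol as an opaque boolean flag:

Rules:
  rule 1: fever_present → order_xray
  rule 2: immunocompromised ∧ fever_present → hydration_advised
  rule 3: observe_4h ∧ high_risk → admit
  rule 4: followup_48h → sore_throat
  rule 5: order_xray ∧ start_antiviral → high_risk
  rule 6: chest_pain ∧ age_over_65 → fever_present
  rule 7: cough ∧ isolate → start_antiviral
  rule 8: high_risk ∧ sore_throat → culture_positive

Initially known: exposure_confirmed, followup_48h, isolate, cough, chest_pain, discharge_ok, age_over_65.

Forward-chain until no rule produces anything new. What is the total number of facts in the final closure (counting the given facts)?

Round 1 fires rule 4, rule 6, rule 7, giving sore_throat, fever_present, start_antiviral.
Round 2 fires rule 1, giving order_xray.
Round 3 fires rule 5, giving high_risk.
Round 4 fires rule 8, giving culture_positive.
Closure: {age_over_65, chest_pain, cough, culture_positive, discharge_ok, exposure_confirmed, fever_present, followup_48h, high_risk, isolate, order_xray, sore_throat, start_antiviral} — 13 facts.

13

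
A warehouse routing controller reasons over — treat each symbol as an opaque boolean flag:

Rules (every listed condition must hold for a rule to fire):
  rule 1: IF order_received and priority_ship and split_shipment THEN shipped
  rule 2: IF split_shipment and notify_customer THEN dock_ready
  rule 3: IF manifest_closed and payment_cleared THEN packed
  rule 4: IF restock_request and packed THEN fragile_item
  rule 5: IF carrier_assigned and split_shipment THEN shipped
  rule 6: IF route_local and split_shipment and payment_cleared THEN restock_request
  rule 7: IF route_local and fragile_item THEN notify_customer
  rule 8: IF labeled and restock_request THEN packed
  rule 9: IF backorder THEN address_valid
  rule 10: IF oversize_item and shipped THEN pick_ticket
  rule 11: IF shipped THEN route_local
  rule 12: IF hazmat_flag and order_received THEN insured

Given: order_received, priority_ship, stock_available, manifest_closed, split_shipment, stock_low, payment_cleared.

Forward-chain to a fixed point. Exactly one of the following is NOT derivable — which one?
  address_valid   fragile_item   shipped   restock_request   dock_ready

Round 1 fires rule 1, rule 3, giving shipped, packed.
Round 2 fires rule 11, giving route_local.
Round 3 fires rule 6, giving restock_request.
Round 4 fires rule 4, giving fragile_item.
Round 5 fires rule 7, giving notify_customer.
Round 6 fires rule 2, giving dock_ready.
Derived: restock_request (round 3), fragile_item (round 4), shipped (round 1), dock_ready (round 6). address_valid never appears in any round.

address_valid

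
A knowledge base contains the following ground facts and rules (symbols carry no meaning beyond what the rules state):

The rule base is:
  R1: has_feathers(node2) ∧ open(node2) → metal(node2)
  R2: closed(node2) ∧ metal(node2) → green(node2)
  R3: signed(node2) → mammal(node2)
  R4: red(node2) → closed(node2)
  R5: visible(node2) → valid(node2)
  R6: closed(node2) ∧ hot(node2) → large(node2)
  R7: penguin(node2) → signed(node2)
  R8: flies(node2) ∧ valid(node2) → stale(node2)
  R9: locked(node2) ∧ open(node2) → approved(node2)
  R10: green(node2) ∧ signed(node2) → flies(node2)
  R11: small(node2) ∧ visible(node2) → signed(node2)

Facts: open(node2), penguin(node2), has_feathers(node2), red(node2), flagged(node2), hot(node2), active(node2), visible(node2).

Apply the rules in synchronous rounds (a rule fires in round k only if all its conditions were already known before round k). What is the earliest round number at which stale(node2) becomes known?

4

Round 1 fires R1, R4, R5, R7, giving metal(node2), closed(node2), valid(node2), signed(node2).
Round 2 fires R2, R3, R6, giving green(node2), mammal(node2), large(node2).
Round 3 fires R10, giving flies(node2).
Round 4 fires R8, giving stale(node2).
stale(node2) first appears in round 4.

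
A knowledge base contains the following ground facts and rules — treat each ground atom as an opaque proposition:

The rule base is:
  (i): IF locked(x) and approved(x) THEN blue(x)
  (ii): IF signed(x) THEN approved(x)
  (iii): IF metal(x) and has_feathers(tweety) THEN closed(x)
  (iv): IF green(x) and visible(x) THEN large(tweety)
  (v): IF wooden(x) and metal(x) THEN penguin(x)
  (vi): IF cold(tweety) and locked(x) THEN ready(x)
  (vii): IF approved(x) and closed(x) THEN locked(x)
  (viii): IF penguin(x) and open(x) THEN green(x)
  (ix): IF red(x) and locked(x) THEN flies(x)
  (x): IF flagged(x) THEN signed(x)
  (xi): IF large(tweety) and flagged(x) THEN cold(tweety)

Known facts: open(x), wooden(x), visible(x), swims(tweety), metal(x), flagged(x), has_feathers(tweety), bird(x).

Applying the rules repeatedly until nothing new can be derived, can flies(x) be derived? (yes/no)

Round 1 fires (iii), (v), (x), giving closed(x), penguin(x), signed(x).
Round 2 fires (ii), (viii), giving approved(x), green(x).
Round 3 fires (iv), (vii), giving large(tweety), locked(x).
Round 4 fires (i), (xi), giving blue(x), cold(tweety).
Round 5 fires (vi), giving ready(x).
Fixed point reached. flies(x) is concluded only by (ix); (ix) needs red(x) (never derived).

no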